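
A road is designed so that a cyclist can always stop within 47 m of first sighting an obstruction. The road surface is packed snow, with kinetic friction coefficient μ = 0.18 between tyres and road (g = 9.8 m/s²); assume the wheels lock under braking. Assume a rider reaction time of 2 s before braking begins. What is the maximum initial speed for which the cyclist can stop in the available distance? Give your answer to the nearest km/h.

Maximum speed ≈ 35 km/h

a = μg = 0.18 × 9.8 = 1.764 m/s².
Stopping distance: v·t_r + v²/(2a) = 47 with t_r = 2 s and a = 1.764 m/s².
So v² + 7.056 v − 165.82 = 0.
Positive root: v = −a·t_r + √((a·t_r)² + 2a·d) = −3.528 + √(12.447 + 165.82) = 9.8237 m/s.
9.8237 m/s × 3.6 = 35.365 km/h.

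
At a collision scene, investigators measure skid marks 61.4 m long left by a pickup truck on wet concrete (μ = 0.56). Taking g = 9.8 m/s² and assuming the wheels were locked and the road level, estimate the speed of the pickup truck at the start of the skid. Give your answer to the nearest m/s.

Initial speed ≈ 26 m/s

Deceleration a = μg = 0.56 × 9.8 = 5.488 m/s².
v = √(2a·d) = √(2 × 5.488 × 61.4) = √673.926 = 25.9601 m/s.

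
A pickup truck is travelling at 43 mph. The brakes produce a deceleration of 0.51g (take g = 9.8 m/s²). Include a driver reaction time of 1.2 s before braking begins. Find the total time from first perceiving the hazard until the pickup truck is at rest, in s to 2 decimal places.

43 mph × 0.44704 = 19.2227 m/s.
a = 0.51 × 9.8 = 4.998 m/s².
Braking time = v/a = 19.2227 / 4.998 = 3.846 s.
Total = 1.2 + 3.846 = 5.046 s.

Total time ≈ 5.05 s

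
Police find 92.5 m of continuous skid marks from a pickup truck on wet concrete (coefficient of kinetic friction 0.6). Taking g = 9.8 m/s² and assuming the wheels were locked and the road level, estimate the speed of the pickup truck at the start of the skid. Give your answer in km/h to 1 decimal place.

Initial speed ≈ 118.7 km/h

Deceleration a = μg = 0.6 × 9.8 = 5.880 m/s².
v = √(2a·d) = √(2 × 5.880 × 92.5) = √1087.800 = 32.9818 m/s.
= 32.9818 × 3.6 = 118.734 km/h.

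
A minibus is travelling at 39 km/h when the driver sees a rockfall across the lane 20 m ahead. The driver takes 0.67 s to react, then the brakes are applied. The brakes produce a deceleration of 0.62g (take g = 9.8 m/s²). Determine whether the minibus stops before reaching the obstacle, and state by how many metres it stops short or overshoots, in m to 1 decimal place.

Yes — it stops 3.1 m short of the obstacle

39 km/h ÷ 3.6 = 10.8333 m/s.
a = 0.62 × 9.8 = 6.076 m/s².
Reaction distance = 10.8333 × 0.67 = 7.258 m.
Braking distance = v²/(2a) = 117.360 / 12.152 = 9.658 m.
Total stopping distance = 7.258 + 9.658 = 16.916 m, vs 20 m available — it stops with 20 − 16.916 = 3.084 m to spare.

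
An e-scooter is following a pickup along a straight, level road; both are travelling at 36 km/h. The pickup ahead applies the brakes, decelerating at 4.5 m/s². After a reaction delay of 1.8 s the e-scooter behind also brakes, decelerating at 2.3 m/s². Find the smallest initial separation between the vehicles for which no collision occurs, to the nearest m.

Minimum gap ≈ 29 m

36 km/h ÷ 3.6 = 10.0000 m/s.
Leader travels v²/(2a_L) = 100.000 / 9.000 = 11.111 m before stopping.
Follower covers v·t_r = 10.0000 × 1.8 = 18.000 m while reacting, then v²/(2a_F) = 100.000 / 4.600 = 21.739 m while braking, for a total of 18.000 + 21.739 = 39.739 m.
Since a_F ≤ a_L and the follower starts braking later, the follower is never slower than the leader, so the closest approach is when both have stopped.
Minimum gap = 39.739 − 11.111 = 28.628 m.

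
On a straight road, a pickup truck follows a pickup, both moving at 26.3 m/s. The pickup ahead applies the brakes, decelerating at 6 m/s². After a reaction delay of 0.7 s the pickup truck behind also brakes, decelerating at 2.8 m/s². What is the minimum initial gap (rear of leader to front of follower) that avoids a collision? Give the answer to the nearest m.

Minimum gap ≈ 84 m

Leader travels v²/(2a_L) = 691.690 / 12.000 = 57.641 m before stopping.
Follower covers v·t_r = 26.3000 × 0.7 = 18.410 m while reacting, then v²/(2a_F) = 691.690 / 5.600 = 123.516 m while braking, for a total of 18.410 + 123.516 = 141.926 m.
Since a_F ≤ a_L and the follower starts braking later, the follower is never slower than the leader, so the closest approach is when both have stopped.
Minimum gap = 141.926 − 57.641 = 84.285 m.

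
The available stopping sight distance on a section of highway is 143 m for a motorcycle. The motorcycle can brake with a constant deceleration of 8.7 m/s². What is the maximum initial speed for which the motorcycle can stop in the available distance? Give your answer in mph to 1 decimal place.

Maximum speed ≈ 111.6 mph

v²/(2a) = d ⇒ v = √(2 × 8.700 × 143) = √2488.20 = 49.8819 m/s.
49.8819 m/s ÷ 0.44704 = 111.583 mph.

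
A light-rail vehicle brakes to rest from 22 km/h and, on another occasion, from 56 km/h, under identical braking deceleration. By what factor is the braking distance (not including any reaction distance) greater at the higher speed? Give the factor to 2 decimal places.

Factor ≈ 6.48

Braking distance d = v²/(2a), so with a fixed, d ∝ v².
Factor = (56/22)² = 2.5455² = 6.4796.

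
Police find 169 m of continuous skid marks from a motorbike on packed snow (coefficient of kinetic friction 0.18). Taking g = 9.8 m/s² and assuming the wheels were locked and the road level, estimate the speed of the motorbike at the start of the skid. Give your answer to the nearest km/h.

Deceleration a = μg = 0.18 × 9.8 = 1.764 m/s².
v = √(2a·d) = √(2 × 1.764 × 169) = √596.232 = 24.4179 m/s.
= 24.4179 × 3.6 = 87.904 km/h.

Initial speed ≈ 88 km/h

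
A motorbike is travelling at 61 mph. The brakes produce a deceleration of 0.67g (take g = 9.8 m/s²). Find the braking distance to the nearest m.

61 mph × 0.44704 = 27.2694 m/s.
a = 0.67 × 9.8 = 6.566 m/s².
Braking distance = v²/(2a) = 27.2694² / (2 × 6.566) = 743.620 / 13.132 = 56.627 m.

Braking distance ≈ 57 m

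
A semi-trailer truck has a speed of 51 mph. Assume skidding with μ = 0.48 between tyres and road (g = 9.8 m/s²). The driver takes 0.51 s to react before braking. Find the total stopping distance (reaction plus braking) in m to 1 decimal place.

Total stopping distance ≈ 66.9 m

51 mph × 0.44704 = 22.7990 m/s.
a = μg = 0.48 × 9.8 = 4.704 m/s².
Reaction distance = v·t_r = 22.7990 × 0.51 = 11.627 m.
Braking distance = v²/(2a) = 22.7990² / (2 × 4.704) = 519.794 / 9.408 = 55.250 m.
Total = 11.627 + 55.250 = 66.877 m.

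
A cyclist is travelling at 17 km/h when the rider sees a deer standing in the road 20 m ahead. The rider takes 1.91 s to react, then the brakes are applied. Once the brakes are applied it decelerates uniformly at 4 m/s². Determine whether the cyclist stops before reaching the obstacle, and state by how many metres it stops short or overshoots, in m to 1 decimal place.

Yes — it stops 8.2 m short of the obstacle

17 km/h ÷ 3.6 = 4.7222 m/s.
Reaction distance = 4.7222 × 1.91 = 9.019 m.
Braking distance = v²/(2a) = 22.299 / 8.000 = 2.787 m.
Total stopping distance = 9.019 + 2.787 = 11.806 m, vs 20 m available — it stops with 20 − 11.806 = 8.194 m to spare.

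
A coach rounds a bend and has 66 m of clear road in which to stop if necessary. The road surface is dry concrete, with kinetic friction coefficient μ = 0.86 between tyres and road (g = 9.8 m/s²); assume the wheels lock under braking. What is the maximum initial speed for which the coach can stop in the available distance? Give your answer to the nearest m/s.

a = μg = 0.86 × 9.8 = 8.428 m/s².
v²/(2a) = d ⇒ v = √(2 × 8.428 × 66) = √1112.50 = 33.3542 m/s.

Maximum speed ≈ 33 m/s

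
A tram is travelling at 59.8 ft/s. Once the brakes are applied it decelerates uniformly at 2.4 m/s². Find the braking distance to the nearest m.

Braking distance ≈ 69 m

59.8 ft/s × 0.3048 = 18.2270 m/s.
Braking distance = v²/(2a) = 18.2270² / (2 × 2.400) = 332.224 / 4.800 = 69.213 m.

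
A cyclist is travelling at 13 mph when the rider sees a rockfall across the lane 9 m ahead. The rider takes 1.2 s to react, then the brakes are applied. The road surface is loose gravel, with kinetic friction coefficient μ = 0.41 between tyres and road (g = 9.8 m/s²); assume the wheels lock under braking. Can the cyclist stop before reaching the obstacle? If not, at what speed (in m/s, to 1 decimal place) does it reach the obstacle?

13 mph × 0.44704 = 5.8115 m/s.
a = μg = 0.41 × 9.8 = 4.018 m/s².
Reaction distance = 5.8115 × 1.2 = 6.974 m.
Braking distance needed to stop: v²/(2a) = 33.774 / 8.036 = 4.203 m, so total needed = 6.974 + 4.203 = 11.177 m > 9 m — it cannot stop.
Distance remaining when braking begins: 9 − 6.974 = 2.026 m.
v² = v₀² − 2a·d = 33.774 − 2 × 4.018 × 2.026 = 17.493 m²/s².
v = √17.493 = 4.182 m/s.

No — it strikes the obstacle at 4.2 m/s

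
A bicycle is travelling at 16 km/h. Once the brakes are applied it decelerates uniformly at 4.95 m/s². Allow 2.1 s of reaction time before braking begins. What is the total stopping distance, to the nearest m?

16 km/h ÷ 3.6 = 4.4444 m/s.
Reaction distance = v·t_r = 4.4444 × 2.1 = 9.333 m.
Braking distance = v²/(2a) = 4.4444² / (2 × 4.950) = 19.753 / 9.900 = 1.995 m.
Total = 9.333 + 1.995 = 11.328 m.

Total stopping distance ≈ 11 m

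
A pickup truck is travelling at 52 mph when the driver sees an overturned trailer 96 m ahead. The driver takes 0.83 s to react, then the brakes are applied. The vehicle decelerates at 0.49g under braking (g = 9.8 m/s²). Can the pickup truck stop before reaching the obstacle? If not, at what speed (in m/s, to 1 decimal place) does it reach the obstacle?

52 mph × 0.44704 = 23.2461 m/s.
a = 0.49 × 9.8 = 4.802 m/s².
Reaction distance = 23.2461 × 0.83 = 19.294 m.
Braking distance = v²/(2a) = 540.381 / 9.604 = 56.266 m.
Total stopping distance = 19.294 + 56.266 = 75.560 m, vs 96 m available — it stops with 96 − 75.560 = 20.440 m to spare.

Yes — it stops about 20.4 m short of the obstacle, so it never reaches it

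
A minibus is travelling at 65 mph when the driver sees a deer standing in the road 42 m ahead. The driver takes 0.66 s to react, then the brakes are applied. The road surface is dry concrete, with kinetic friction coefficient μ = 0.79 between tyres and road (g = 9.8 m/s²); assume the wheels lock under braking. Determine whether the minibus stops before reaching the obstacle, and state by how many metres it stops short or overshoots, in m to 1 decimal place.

65 mph × 0.44704 = 29.0576 m/s.
a = μg = 0.79 × 9.8 = 7.742 m/s².
Reaction distance = 29.0576 × 0.66 = 19.178 m.
Braking distance = v²/(2a) = 844.344 / 15.484 = 54.530 m.
Total stopping distance = 19.178 + 54.530 = 73.708 m, vs 42 m available — it cannot stop in time and overshoots by 73.708 − 42 = 31.708 m.

No — it overshoots by 31.7 m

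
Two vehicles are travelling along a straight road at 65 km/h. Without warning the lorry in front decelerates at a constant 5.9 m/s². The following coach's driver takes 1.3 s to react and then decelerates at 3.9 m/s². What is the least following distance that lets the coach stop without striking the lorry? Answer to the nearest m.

65 km/h ÷ 3.6 = 18.0556 m/s.
Leader travels v²/(2a_L) = 326.005 / 11.800 = 27.628 m before stopping.
Follower covers v·t_r = 18.0556 × 1.3 = 23.472 m while reacting, then v²/(2a_F) = 326.005 / 7.800 = 41.796 m while braking, for a total of 23.472 + 41.796 = 65.268 m.
Since a_F ≤ a_L and the follower starts braking later, the follower is never slower than the leader, so the closest approach is when both have stopped.
Minimum gap = 65.268 − 27.628 = 37.640 m.

Minimum gap ≈ 38 m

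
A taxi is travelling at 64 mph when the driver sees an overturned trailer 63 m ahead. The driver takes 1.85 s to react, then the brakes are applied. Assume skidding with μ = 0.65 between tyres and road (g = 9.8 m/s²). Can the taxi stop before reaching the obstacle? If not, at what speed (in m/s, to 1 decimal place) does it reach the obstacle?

64 mph × 0.44704 = 28.6106 m/s.
a = μg = 0.65 × 9.8 = 6.370 m/s².
Reaction distance = 28.6106 × 1.85 = 52.930 m.
Braking distance needed to stop: v²/(2a) = 818.566 / 12.740 = 64.252 m, so total needed = 52.930 + 64.252 = 117.182 m > 63 m — it cannot stop.
Distance remaining when braking begins: 63 − 52.930 = 10.070 m.
v² = v₀² − 2a·d = 818.566 − 2 × 6.370 × 10.070 = 690.274 m²/s².
v = √690.274 = 26.273 m/s.

No — it strikes the obstacle at 26.3 m/s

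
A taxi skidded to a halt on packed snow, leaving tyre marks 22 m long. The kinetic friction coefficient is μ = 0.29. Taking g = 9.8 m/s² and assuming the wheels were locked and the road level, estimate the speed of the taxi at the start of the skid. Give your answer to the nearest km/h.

Initial speed ≈ 40 km/h

Deceleration a = μg = 0.29 × 9.8 = 2.842 m/s².
v = √(2a·d) = √(2 × 2.842 × 22) = √125.048 = 11.1825 m/s.
= 11.1825 × 3.6 = 40.257 km/h.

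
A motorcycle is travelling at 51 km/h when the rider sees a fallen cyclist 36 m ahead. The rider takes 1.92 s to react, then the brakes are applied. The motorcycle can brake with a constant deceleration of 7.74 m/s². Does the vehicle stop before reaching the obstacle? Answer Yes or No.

51 km/h ÷ 3.6 = 14.1667 m/s.
Reaction distance = 14.1667 × 1.92 = 27.200 m.
Braking distance = v²/(2a) = 200.695 / 15.480 = 12.965 m.
Total stopping distance = 27.200 + 12.965 = 40.165 m, vs 36 m available — it cannot stop in time and overshoots by 40.165 − 36 = 4.165 m.

No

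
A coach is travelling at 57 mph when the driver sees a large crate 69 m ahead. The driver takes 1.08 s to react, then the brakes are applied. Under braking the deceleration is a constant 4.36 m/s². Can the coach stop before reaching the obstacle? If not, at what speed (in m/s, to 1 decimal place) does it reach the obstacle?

No — it strikes the obstacle at 17.0 m/s

57 mph × 0.44704 = 25.4813 m/s.
Reaction distance = 25.4813 × 1.08 = 27.520 m.
Braking distance needed to stop: v²/(2a) = 649.297 / 8.720 = 74.461 m, so total needed = 27.520 + 74.461 = 101.981 m > 69 m — it cannot stop.
Distance remaining when braking begins: 69 − 27.520 = 41.480 m.
v² = v₀² − 2a·d = 649.297 − 2 × 4.360 × 41.480 = 287.591 m²/s².
v = √287.591 = 16.959 m/s.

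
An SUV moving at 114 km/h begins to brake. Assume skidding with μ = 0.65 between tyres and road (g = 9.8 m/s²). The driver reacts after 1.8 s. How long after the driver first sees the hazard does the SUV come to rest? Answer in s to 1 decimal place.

114 km/h ÷ 3.6 = 31.6667 m/s.
a = μg = 0.65 × 9.8 = 6.370 m/s².
Braking time = v/a = 31.6667 / 6.370 = 4.971 s.
Total = 1.8 + 4.971 = 6.771 s.

Total time ≈ 6.8 s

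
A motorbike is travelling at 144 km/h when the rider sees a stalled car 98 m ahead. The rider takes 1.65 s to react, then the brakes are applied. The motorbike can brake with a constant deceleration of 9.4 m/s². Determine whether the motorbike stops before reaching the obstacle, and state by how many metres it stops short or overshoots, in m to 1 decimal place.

144 km/h ÷ 3.6 = 40.0000 m/s.
Reaction distance = 40.0000 × 1.65 = 66.000 m.
Braking distance = v²/(2a) = 1600.000 / 18.800 = 85.106 m.
Total stopping distance = 66.000 + 85.106 = 151.106 m, vs 98 m available — it cannot stop in time and overshoots by 151.106 − 98 = 53.106 m.

No — it overshoots by 53.1 m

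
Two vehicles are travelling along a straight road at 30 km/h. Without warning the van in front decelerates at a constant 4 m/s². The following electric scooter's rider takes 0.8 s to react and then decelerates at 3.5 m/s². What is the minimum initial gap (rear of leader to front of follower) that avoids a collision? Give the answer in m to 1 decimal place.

Minimum gap ≈ 7.9 m

30 km/h ÷ 3.6 = 8.3333 m/s.
Leader travels v²/(2a_L) = 69.444 / 8.000 = 8.681 m before stopping.
Follower covers v·t_r = 8.3333 × 0.8 = 6.667 m while reacting, then v²/(2a_F) = 69.444 / 7.000 = 9.921 m while braking, for a total of 6.667 + 9.921 = 16.588 m.
Since a_F ≤ a_L and the follower starts braking later, the follower is never slower than the leader, so the closest approach is when both have stopped.
Minimum gap = 16.588 − 8.681 = 7.907 m.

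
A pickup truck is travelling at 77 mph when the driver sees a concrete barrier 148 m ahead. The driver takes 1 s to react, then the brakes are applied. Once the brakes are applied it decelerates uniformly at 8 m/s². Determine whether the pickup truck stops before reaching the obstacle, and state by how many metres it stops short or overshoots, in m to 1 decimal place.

77 mph × 0.44704 = 34.4221 m/s.
Reaction distance = 34.4221 × 1 = 34.422 m.
Braking distance = v²/(2a) = 1184.881 / 16.000 = 74.055 m.
Total stopping distance = 34.422 + 74.055 = 108.477 m, vs 148 m available — it stops with 148 − 108.477 = 39.523 m to spare.

Yes — it stops 39.5 m short of the obstacle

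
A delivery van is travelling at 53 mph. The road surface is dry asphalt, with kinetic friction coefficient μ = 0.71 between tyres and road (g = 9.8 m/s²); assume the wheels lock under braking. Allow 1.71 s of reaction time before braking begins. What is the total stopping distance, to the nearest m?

53 mph × 0.44704 = 23.6931 m/s.
a = μg = 0.71 × 9.8 = 6.958 m/s².
Reaction distance = v·t_r = 23.6931 × 1.71 = 40.515 m.
Braking distance = v²/(2a) = 23.6931² / (2 × 6.958) = 561.363 / 13.916 = 40.339 m.
Total = 40.515 + 40.339 = 80.854 m.

Total stopping distance ≈ 81 m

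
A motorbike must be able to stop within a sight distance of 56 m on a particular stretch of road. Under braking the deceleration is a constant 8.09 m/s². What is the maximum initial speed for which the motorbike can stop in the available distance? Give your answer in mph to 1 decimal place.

v²/(2a) = d ⇒ v = √(2 × 8.090 × 56) = √906.08 = 30.1012 m/s.
30.1012 m/s ÷ 0.44704 = 67.334 mph.

Maximum speed ≈ 67.3 mph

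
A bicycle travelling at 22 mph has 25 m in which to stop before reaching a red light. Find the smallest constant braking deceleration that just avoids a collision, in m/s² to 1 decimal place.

Required deceleration ≈ 1.9 m/s²

22 mph × 0.44704 = 9.8349 m/s.
v² = 2a·d ⇒ a = v²/(2d) = 9.8349² / (2 × 25.000) = 96.725 / 50.000 = 1.9345 m/s².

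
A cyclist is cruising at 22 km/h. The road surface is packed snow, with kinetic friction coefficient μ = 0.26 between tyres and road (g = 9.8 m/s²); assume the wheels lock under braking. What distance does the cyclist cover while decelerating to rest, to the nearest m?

22 km/h ÷ 3.6 = 6.1111 m/s.
a = μg = 0.26 × 9.8 = 2.548 m/s².
Braking distance = v²/(2a) = 6.1111² / (2 × 2.548) = 37.346 / 5.096 = 7.328 m.

Braking distance ≈ 7 m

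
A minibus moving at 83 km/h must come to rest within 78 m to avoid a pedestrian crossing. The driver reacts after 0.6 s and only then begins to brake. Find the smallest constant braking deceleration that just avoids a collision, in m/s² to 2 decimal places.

83 km/h ÷ 3.6 = 23.0556 m/s.
Distance covered during reaction = 23.0556 × 0.6 = 13.833 m.
Distance available for braking: 78 − 13.833 = 64.167 m.
v² = 2a·d ⇒ a = v²/(2d) = 23.0556² / (2 × 64.167) = 531.561 / 128.334 = 4.1420 m/s².

Required deceleration ≈ 4.14 m/s²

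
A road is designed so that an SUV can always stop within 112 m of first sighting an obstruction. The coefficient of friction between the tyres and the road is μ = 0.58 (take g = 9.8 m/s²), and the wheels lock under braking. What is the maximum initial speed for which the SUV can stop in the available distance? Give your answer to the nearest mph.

Maximum speed ≈ 80 mph

a = μg = 0.58 × 9.8 = 5.684 m/s².
v²/(2a) = d ⇒ v = √(2 × 5.684 × 112) = √1273.22 = 35.6822 m/s.
35.6822 m/s ÷ 0.44704 = 79.819 mph.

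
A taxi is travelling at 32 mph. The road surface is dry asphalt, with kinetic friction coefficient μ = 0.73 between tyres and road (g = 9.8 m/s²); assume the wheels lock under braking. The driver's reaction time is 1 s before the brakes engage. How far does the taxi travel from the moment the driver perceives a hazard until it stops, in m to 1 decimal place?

32 mph × 0.44704 = 14.3053 m/s.
a = μg = 0.73 × 9.8 = 7.154 m/s².
Reaction distance = v·t_r = 14.3053 × 1 = 14.305 m.
Braking distance = v²/(2a) = 14.3053² / (2 × 7.154) = 204.642 / 14.308 = 14.303 m.
Total = 14.305 + 14.303 = 28.608 m.

Total stopping distance ≈ 28.6 m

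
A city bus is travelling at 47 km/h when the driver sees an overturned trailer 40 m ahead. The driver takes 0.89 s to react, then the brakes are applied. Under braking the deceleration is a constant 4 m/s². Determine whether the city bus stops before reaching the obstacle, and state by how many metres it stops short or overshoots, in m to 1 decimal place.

47 km/h ÷ 3.6 = 13.0556 m/s.
Reaction distance = 13.0556 × 0.89 = 11.619 m.
Braking distance = v²/(2a) = 170.449 / 8.000 = 21.306 m.
Total stopping distance = 11.619 + 21.306 = 32.925 m, vs 40 m available — it stops with 40 − 32.925 = 7.075 m to spare.

Yes — it stops 7.1 m short of the obstacle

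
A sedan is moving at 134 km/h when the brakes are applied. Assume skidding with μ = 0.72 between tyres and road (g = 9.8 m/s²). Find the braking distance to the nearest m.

Braking distance ≈ 98 m

134 km/h ÷ 3.6 = 37.2222 m/s.
a = μg = 0.72 × 9.8 = 7.056 m/s².
Braking distance = v²/(2a) = 37.2222² / (2 × 7.056) = 1385.492 / 14.112 = 98.178 m.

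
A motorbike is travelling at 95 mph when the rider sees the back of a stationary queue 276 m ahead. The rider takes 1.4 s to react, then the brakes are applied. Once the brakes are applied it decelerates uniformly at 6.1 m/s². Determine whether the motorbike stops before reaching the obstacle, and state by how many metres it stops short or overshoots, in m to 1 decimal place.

95 mph × 0.44704 = 42.4688 m/s.
Reaction distance = 42.4688 × 1.4 = 59.456 m.
Braking distance = v²/(2a) = 1803.599 / 12.200 = 147.836 m.
Total stopping distance = 59.456 + 147.836 = 207.292 m, vs 276 m available — it stops with 276 − 207.292 = 68.708 m to spare.

Yes — it stops 68.7 m short of the obstacle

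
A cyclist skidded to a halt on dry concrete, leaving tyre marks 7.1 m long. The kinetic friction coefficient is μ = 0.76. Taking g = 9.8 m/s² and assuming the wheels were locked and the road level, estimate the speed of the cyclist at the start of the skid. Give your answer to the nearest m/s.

Initial speed ≈ 10 m/s

Deceleration a = μg = 0.76 × 9.8 = 7.448 m/s².
v = √(2a·d) = √(2 × 7.448 × 7.1) = √105.762 = 10.2841 m/s.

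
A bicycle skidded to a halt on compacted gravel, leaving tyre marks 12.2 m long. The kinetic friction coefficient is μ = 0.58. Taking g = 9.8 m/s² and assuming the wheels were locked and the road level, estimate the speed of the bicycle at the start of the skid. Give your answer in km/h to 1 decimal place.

Initial speed ≈ 42.4 km/h

Deceleration a = μg = 0.58 × 9.8 = 5.684 m/s².
v = √(2a·d) = √(2 × 5.684 × 12.2) = √138.690 = 11.7767 m/s.
= 11.7767 × 3.6 = 42.396 km/h.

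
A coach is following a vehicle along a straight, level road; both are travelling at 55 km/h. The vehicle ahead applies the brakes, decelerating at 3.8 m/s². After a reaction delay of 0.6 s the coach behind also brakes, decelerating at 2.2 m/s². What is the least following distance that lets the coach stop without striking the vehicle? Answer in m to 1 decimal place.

55 km/h ÷ 3.6 = 15.2778 m/s.
Leader travels v²/(2a_L) = 233.411 / 7.600 = 30.712 m before stopping.
Follower covers v·t_r = 15.2778 × 0.6 = 9.167 m while reacting, then v²/(2a_F) = 233.411 / 4.400 = 53.048 m while braking, for a total of 9.167 + 53.048 = 62.215 m.
Since a_F ≤ a_L and the follower starts braking later, the follower is never slower than the leader, so the closest approach is when both have stopped.
Minimum gap = 62.215 − 30.712 = 31.503 m.

Minimum gap ≈ 31.5 m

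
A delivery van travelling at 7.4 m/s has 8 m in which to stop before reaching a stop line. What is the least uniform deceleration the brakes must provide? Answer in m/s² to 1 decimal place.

Required deceleration ≈ 3.4 m/s²

v² = 2a·d ⇒ a = v²/(2d) = 7.4000² / (2 × 8.000) = 54.760 / 16.000 = 3.4225 m/s².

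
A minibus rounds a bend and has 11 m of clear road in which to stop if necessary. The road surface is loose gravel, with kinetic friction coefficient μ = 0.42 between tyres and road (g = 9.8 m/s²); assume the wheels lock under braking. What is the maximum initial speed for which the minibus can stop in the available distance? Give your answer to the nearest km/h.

Maximum speed ≈ 34 km/h

a = μg = 0.42 × 9.8 = 4.116 m/s².
v²/(2a) = d ⇒ v = √(2 × 4.116 × 11) = √90.55 = 9.5158 m/s.
9.5158 m/s × 3.6 = 34.257 km/h.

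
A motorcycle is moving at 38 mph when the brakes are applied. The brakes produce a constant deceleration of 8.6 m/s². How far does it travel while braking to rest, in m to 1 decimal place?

38 mph × 0.44704 = 16.9875 m/s.
Braking distance = v²/(2a) = 16.9875² / (2 × 8.600) = 288.575 / 17.200 = 16.778 m.

Braking distance ≈ 16.8 m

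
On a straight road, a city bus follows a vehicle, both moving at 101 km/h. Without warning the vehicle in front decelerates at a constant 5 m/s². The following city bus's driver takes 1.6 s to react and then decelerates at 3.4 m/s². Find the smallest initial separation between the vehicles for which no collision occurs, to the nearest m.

101 km/h ÷ 3.6 = 28.0556 m/s.
Leader travels v²/(2a_L) = 787.117 / 10.000 = 78.712 m before stopping.
Follower covers v·t_r = 28.0556 × 1.6 = 44.889 m while reacting, then v²/(2a_F) = 787.117 / 6.800 = 115.752 m while braking, for a total of 44.889 + 115.752 = 160.641 m.
Since a_F ≤ a_L and the follower starts braking later, the follower is never slower than the leader, so the closest approach is when both have stopped.
Minimum gap = 160.641 − 78.712 = 81.929 m.

Minimum gap ≈ 82 m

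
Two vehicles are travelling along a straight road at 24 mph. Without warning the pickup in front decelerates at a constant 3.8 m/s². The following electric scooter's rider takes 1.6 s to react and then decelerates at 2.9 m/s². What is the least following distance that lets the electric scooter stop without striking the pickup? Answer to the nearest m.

24 mph × 0.44704 = 10.7290 m/s.
Leader travels v²/(2a_L) = 115.111 / 7.600 = 15.146 m before stopping.
Follower covers v·t_r = 10.7290 × 1.6 = 17.166 m while reacting, then v²/(2a_F) = 115.111 / 5.800 = 19.847 m while braking, for a total of 17.166 + 19.847 = 37.013 m.
Since a_F ≤ a_L and the follower starts braking later, the follower is never slower than the leader, so the closest approach is when both have stopped.
Minimum gap = 37.013 − 15.146 = 21.867 m.

Minimum gap ≈ 22 m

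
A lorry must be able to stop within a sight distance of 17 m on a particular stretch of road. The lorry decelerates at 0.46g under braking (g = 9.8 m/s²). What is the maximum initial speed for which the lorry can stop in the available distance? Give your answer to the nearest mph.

Maximum speed ≈ 28 mph

a = 0.46 × 9.8 = 4.508 m/s².
v²/(2a) = d ⇒ v = √(2 × 4.508 × 17) = √153.27 = 12.3802 m/s.
12.3802 m/s ÷ 0.44704 = 27.694 mph.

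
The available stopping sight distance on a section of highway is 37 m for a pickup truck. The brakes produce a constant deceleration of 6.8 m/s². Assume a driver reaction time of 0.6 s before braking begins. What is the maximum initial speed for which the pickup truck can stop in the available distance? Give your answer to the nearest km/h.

Stopping distance: v·t_r + v²/(2a) = 37 with t_r = 0.6 s and a = 6.800 m/s².
So v² + 8.160 v − 503.20 = 0.
Positive root: v = −a·t_r + √((a·t_r)² + 2a·d) = −4.080 + √(16.646 + 503.20) = 18.7201 m/s.
18.7201 m/s × 3.6 = 67.392 km/h.

Maximum speed ≈ 67 km/h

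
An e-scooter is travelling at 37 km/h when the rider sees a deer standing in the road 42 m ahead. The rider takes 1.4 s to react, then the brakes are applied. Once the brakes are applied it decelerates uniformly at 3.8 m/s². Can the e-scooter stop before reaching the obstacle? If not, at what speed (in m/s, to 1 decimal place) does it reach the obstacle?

37 km/h ÷ 3.6 = 10.2778 m/s.
Reaction distance = 10.2778 × 1.4 = 14.389 m.
Braking distance = v²/(2a) = 105.633 / 7.600 = 13.899 m.
Total stopping distance = 14.389 + 13.899 = 28.288 m, vs 42 m available — it stops with 42 − 28.288 = 13.712 m to spare.

Yes — it stops about 13.7 m short of the obstacle, so it never reaches it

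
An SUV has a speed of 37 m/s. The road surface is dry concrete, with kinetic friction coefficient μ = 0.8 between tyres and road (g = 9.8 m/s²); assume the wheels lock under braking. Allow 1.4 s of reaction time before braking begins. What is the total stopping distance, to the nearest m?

Total stopping distance ≈ 139 m

a = μg = 0.8 × 9.8 = 7.840 m/s².
Reaction distance = v·t_r = 37.0000 × 1.4 = 51.800 m.
Braking distance = v²/(2a) = 37.0000² / (2 × 7.840) = 1369.000 / 15.680 = 87.309 m.
Total = 51.800 + 87.309 = 139.109 m.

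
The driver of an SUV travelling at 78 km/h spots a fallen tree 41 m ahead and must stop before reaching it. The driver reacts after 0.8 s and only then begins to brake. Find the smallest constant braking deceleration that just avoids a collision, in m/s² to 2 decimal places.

78 km/h ÷ 3.6 = 21.6667 m/s.
Distance covered during reaction = 21.6667 × 0.8 = 17.333 m.
Distance available for braking: 41 − 17.333 = 23.667 m.
v² = 2a·d ⇒ a = v²/(2d) = 21.6667² / (2 × 23.667) = 469.446 / 47.334 = 9.9177 m/s².

Required deceleration ≈ 9.92 m/s²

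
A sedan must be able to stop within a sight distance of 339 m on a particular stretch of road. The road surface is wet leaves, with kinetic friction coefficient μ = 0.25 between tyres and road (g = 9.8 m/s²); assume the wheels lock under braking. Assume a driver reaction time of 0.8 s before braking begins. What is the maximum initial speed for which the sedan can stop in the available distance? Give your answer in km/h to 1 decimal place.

a = μg = 0.25 × 9.8 = 2.450 m/s².
Stopping distance: v·t_r + v²/(2a) = 339 with t_r = 0.8 s and a = 2.450 m/s².
So v² + 3.920 v − 1661.10 = 0.
Positive root: v = −a·t_r + √((a·t_r)² + 2a·d) = −1.960 + √(3.842 + 1661.10) = 38.8437 m/s.
38.8437 m/s × 3.6 = 139.837 km/h.

Maximum speed ≈ 139.8 km/h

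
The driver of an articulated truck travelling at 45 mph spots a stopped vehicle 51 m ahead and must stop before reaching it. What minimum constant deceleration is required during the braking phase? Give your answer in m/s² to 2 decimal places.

Required deceleration ≈ 3.97 m/s²

45 mph × 0.44704 = 20.1168 m/s.
v² = 2a·d ⇒ a = v²/(2d) = 20.1168² / (2 × 51.000) = 404.686 / 102.000 = 3.9675 m/s².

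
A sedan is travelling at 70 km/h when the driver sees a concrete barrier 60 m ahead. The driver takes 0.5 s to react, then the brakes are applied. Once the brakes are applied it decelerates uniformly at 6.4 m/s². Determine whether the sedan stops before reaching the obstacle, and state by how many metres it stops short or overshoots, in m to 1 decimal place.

Yes — it stops 20.7 m short of the obstacle

70 km/h ÷ 3.6 = 19.4444 m/s.
Reaction distance = 19.4444 × 0.5 = 9.722 m.
Braking distance = v²/(2a) = 378.085 / 12.800 = 29.538 m.
Total stopping distance = 9.722 + 29.538 = 39.260 m, vs 60 m available — it stops with 60 − 39.260 = 20.740 m to spare.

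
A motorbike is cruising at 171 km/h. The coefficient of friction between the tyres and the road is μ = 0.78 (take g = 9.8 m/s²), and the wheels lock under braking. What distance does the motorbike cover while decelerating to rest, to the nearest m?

Braking distance ≈ 148 m

171 km/h ÷ 3.6 = 47.5000 m/s.
a = μg = 0.78 × 9.8 = 7.644 m/s².
Braking distance = v²/(2a) = 47.5000² / (2 × 7.644) = 2256.250 / 15.288 = 147.583 m.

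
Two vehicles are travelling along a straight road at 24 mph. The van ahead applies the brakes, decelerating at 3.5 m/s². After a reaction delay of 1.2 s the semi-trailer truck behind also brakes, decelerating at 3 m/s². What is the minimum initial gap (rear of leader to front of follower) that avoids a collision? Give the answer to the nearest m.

Minimum gap ≈ 16 m

24 mph × 0.44704 = 10.7290 m/s.
Leader travels v²/(2a_L) = 115.111 / 7.000 = 16.444 m before stopping.
Follower covers v·t_r = 10.7290 × 1.2 = 12.875 m while reacting, then v²/(2a_F) = 115.111 / 6.000 = 19.185 m while braking, for a total of 12.875 + 19.185 = 32.060 m.
Since a_F ≤ a_L and the follower starts braking later, the follower is never slower than the leader, so the closest approach is when both have stopped.
Minimum gap = 32.060 − 16.444 = 15.616 m.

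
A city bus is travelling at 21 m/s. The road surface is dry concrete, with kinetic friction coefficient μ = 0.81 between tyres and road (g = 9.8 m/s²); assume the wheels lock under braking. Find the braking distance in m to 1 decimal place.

Braking distance ≈ 27.8 m

a = μg = 0.81 × 9.8 = 7.938 m/s².
Braking distance = v²/(2a) = 21.0000² / (2 × 7.938) = 441.000 / 15.876 = 27.778 m.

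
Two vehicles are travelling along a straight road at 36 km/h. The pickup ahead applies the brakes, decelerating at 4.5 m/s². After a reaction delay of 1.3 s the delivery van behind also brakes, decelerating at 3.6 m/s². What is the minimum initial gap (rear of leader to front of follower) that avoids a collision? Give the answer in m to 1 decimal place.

Minimum gap ≈ 15.8 m

36 km/h ÷ 3.6 = 10.0000 m/s.
Leader travels v²/(2a_L) = 100.000 / 9.000 = 11.111 m before stopping.
Follower covers v·t_r = 10.0000 × 1.3 = 13.000 m while reacting, then v²/(2a_F) = 100.000 / 7.200 = 13.889 m while braking, for a total of 13.000 + 13.889 = 26.889 m.
Since a_F ≤ a_L and the follower starts braking later, the follower is never slower than the leader, so the closest approach is when both have stopped.
Minimum gap = 26.889 − 11.111 = 15.778 m.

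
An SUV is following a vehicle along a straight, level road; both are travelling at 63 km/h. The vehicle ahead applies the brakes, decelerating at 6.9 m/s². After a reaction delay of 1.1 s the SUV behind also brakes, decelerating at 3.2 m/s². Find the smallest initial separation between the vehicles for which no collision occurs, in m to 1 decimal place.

63 km/h ÷ 3.6 = 17.5000 m/s.
Leader travels v²/(2a_L) = 306.250 / 13.800 = 22.192 m before stopping.
Follower covers v·t_r = 17.5000 × 1.1 = 19.250 m while reacting, then v²/(2a_F) = 306.250 / 6.400 = 47.852 m while braking, for a total of 19.250 + 47.852 = 67.102 m.
Since a_F ≤ a_L and the follower starts braking later, the follower is never slower than the leader, so the closest approach is when both have stopped.
Minimum gap = 67.102 − 22.192 = 44.910 m.

Minimum gap ≈ 44.9 m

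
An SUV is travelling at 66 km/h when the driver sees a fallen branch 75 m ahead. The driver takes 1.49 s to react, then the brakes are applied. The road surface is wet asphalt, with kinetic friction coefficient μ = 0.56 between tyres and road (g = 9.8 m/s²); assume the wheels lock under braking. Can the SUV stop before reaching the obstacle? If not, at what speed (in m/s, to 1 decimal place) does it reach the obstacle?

Yes — it stops about 17.1 m short of the obstacle, so it never reaches it

66 km/h ÷ 3.6 = 18.3333 m/s.
a = μg = 0.56 × 9.8 = 5.488 m/s².
Reaction distance = 18.3333 × 1.49 = 27.317 m.
Braking distance = v²/(2a) = 336.110 / 10.976 = 30.622 m.
Total stopping distance = 27.317 + 30.622 = 57.939 m, vs 75 m available — it stops with 75 − 57.939 = 17.061 m to spare.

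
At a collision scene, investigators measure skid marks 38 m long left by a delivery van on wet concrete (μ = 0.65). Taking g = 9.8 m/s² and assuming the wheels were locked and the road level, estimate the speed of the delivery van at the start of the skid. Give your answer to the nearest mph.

Initial speed ≈ 49 mph

Deceleration a = μg = 0.65 × 9.8 = 6.370 m/s².
v = √(2a·d) = √(2 × 6.370 × 38) = √484.120 = 22.0027 m/s.
= 22.0027 ÷ 0.44704 = 49.219 mph.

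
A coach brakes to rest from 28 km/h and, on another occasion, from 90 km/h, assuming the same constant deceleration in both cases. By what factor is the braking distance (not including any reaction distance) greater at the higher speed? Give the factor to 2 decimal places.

Braking distance d = v²/(2a), so with a fixed, d ∝ v².
Factor = (90/28)² = 3.2143² = 10.3317.

Factor ≈ 10.33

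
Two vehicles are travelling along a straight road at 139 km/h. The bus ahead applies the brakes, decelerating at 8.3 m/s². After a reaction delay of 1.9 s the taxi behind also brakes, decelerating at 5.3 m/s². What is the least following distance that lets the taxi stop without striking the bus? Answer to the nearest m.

139 km/h ÷ 3.6 = 38.6111 m/s.
Leader travels v²/(2a_L) = 1490.817 / 16.600 = 89.808 m before stopping.
Follower covers v·t_r = 38.6111 × 1.9 = 73.361 m while reacting, then v²/(2a_F) = 1490.817 / 10.600 = 140.643 m while braking, for a total of 73.361 + 140.643 = 214.004 m.
Since a_F ≤ a_L and the follower starts braking later, the follower is never slower than the leader, so the closest approach is when both have stopped.
Minimum gap = 214.004 − 89.808 = 124.196 m.

Minimum gap ≈ 124 m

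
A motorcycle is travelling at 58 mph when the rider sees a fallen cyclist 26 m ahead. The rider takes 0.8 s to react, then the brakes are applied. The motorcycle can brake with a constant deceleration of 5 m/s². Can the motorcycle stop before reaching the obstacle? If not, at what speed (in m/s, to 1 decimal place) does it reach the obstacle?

No — it strikes the obstacle at 24.9 m/s

58 mph × 0.44704 = 25.9283 m/s.
Reaction distance = 25.9283 × 0.8 = 20.743 m.
Braking distance needed to stop: v²/(2a) = 672.277 / 10.000 = 67.228 m, so total needed = 20.743 + 67.228 = 87.971 m > 26 m — it cannot stop.
Distance remaining when braking begins: 26 − 20.743 = 5.257 m.
v² = v₀² − 2a·d = 672.277 − 2 × 5.000 × 5.257 = 619.707 m²/s².
v = √619.707 = 24.894 m/s.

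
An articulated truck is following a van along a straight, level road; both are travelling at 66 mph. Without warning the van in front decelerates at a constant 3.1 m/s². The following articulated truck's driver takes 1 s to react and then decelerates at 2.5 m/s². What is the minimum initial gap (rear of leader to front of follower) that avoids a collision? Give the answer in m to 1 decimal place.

66 mph × 0.44704 = 29.5046 m/s.
Leader travels v²/(2a_L) = 870.521 / 6.200 = 140.407 m before stopping.
Follower covers v·t_r = 29.5046 × 1 = 29.505 m while reacting, then v²/(2a_F) = 870.521 / 5.000 = 174.104 m while braking, for a total of 29.505 + 174.104 = 203.609 m.
Since a_F ≤ a_L and the follower starts braking later, the follower is never slower than the leader, so the closest approach is when both have stopped.
Minimum gap = 203.609 − 140.407 = 63.202 m.

Minimum gap ≈ 63.2 m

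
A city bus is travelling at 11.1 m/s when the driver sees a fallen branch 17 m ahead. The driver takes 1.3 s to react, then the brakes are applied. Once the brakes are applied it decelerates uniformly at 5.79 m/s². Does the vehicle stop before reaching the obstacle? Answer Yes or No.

Reaction distance = 11.1000 × 1.3 = 14.430 m.
Braking distance = v²/(2a) = 123.210 / 11.580 = 10.640 m.
Total stopping distance = 14.430 + 10.640 = 25.070 m, vs 17 m available — it cannot stop in time and overshoots by 25.070 − 17 = 8.070 m.

No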